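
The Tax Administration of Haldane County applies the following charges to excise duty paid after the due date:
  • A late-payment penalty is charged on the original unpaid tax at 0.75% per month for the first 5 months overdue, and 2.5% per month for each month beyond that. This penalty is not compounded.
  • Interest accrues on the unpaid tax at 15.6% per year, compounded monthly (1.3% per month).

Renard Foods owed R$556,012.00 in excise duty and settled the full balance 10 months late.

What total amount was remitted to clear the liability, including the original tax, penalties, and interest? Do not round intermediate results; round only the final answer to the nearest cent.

Penalty, months 1–5: 5 × 0.75% × R$556,012.00 = R$20,850.45
Penalty, months 6–10: 5 × 2.5% × R$556,012.00 = R$69,501.50
Interest: R$556,012.00 × ((1 + 0.013)^10 − 1) = R$556,012.00 × 0.1378747… = R$76,660.0057…
Total = R$556,012.00 + R$90,351.9500 + R$76,660.0057… = R$723,023.96

R$723,023.96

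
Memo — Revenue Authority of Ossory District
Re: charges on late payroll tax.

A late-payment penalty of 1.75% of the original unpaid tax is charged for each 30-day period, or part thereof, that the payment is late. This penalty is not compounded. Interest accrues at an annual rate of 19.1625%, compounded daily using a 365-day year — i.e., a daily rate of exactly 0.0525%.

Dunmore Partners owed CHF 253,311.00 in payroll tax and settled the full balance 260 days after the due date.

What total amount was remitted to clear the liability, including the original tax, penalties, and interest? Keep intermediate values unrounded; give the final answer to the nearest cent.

Penalty periods: ⌈260/30⌉ = 9; penalty = 9 × 1.75% × CHF 253,311.00 = CHF 39,896.48…
Interest: CHF 253,311.00 × ((1 + 0.000525)^260 − 1) = CHF 253,311.00 × 0.14621382… = CHF 37,037.5692…
Total = CHF 253,311.00 + CHF 39,896.4825 + CHF 37,037.5692… = CHF 330,245.05

CHF 330,245.05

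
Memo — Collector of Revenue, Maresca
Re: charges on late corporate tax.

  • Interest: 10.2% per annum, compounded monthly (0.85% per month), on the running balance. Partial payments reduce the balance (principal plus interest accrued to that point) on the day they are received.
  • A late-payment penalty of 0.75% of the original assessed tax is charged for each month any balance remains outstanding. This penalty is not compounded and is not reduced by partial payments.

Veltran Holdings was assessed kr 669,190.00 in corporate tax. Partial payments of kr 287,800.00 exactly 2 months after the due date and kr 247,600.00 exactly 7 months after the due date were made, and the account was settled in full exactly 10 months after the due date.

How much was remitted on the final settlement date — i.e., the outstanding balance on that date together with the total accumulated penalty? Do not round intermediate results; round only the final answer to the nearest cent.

Balance at month 2: kr 669,190.0000 × (1 + 0.0085)^2 = kr 680,614.5790…
After kr 287,800.00 payment: kr 680,614.5790… − kr 287,800.00 = kr 392,814.5790…
Balance at month 7: kr 392,814.5790… × (1 + 0.0085)^5 = kr 409,795.4298…
After kr 247,600.00 payment: kr 409,795.4298… − kr 247,600.00 = kr 162,195.4298…
Balance at month 10: kr 162,195.4298… × (1 + 0.0085)^3 = kr 166,366.6687…
Penalty: 10 × 0.75% × kr 669,190.00 = kr 50,189.25
Final settlement = outstanding balance + penalty = kr 166,366.6687… + kr 50,189.25 = kr 216,555.92

kr 216,555.92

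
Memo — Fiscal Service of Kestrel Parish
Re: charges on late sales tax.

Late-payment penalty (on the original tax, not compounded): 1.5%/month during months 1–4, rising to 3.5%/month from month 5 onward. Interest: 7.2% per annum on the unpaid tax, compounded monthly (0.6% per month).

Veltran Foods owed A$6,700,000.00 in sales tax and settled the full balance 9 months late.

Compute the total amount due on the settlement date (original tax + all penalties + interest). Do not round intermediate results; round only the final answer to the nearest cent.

Penalty, months 1–4: 4 × 1.5% × A$6,700,000.00 = A$402,000.00
Penalty, months 5–9: 5 × 3.5% × A$6,700,000.00 = A$1,172,500.00
Interest: A$6,700,000.00 × ((1 + 0.006)^9 − 1) = A$6,700,000.00 × 0.0553143… = A$370,605.8655…
Total = A$6,700,000.00 + A$1,574,500.0000 + A$370,605.8655… = A$8,645,105.87

A$8,645,105.87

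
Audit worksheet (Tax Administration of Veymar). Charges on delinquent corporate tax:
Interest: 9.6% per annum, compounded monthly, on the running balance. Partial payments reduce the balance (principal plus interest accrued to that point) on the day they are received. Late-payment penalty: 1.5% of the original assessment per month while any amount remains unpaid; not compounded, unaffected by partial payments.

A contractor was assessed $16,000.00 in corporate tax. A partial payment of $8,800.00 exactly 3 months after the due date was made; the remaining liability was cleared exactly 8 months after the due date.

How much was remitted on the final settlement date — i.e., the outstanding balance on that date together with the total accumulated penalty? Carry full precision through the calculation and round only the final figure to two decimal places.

Monthly rate = 9.6% ÷ 12 = 0.8%
Balance at month 3: $16,000.0000 × (1 + 0.008)^3 = $16,387.0802…
After $8,800.00 payment: $16,387.0802… − $8,800.00 = $7,587.0802…
Balance at month 8: $7,587.0802… × (1 + 0.008)^5 = $7,895.4581…
Penalty: 8 × 1.5% × $16,000.00 = $1,920.00
Final settlement = outstanding balance + penalty = $7,895.4581… + $1,920.00 = $9,815.46

$9,815.46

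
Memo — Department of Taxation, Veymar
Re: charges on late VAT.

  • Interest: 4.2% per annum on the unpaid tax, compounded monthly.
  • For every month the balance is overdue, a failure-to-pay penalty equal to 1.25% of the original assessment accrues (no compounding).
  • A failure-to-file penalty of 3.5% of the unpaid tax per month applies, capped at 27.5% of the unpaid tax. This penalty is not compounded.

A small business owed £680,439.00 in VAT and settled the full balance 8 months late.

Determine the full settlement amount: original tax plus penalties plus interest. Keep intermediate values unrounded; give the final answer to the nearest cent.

£954,890.95

Failure-to-file: 8 × 3.5% × £680,439.00 = £190,522.92, capped at 27.5% × £680,439.00 = £187,120.73…
Failure-to-pay penalty = 1.25% × £680,439.00 × 8 mo = £68,043.90
Interest (4.2%/yr ÷ 12 = 0.35%/month): £680,439.00 × ((1 + 0.0035)^8 − 1) = £19,287.3235…
Total = £680,439.00 + £255,164.6250 + £19,287.3235… = £954,890.95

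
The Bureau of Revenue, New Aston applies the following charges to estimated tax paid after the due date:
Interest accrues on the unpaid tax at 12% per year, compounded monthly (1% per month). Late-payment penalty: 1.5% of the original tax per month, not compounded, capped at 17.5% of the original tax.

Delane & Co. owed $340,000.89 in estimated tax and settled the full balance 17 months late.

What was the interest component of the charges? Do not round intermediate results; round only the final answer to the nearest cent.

$62,663.67

Interest: $340,000.89 × ((1 + 0.01)^17 − 1) = $340,000.89 × 0.1843044… = $62,663.6707…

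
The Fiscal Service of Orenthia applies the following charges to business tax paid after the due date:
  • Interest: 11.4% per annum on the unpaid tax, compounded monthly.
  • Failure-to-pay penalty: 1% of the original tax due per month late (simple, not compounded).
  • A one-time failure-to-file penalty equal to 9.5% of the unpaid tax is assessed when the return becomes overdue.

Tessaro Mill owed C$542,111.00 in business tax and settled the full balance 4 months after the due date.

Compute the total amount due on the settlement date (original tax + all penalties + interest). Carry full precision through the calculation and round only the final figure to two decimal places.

Failure-to-file penalty: 9.5% × C$542,111.00 = C$51,500.55…
Failure-to-pay penalty = 1% × C$542,111.00 × 4 mo = C$21,684.44
Interest (11.4%/yr ÷ 12 = 0.95%/month): C$542,111.00 × ((1 + 0.0095)^4 − 1) = C$20,895.6347…
Total = C$542,111.00 + C$73,184.9850 + C$20,895.6347… = C$636,191.62

C$636,191.62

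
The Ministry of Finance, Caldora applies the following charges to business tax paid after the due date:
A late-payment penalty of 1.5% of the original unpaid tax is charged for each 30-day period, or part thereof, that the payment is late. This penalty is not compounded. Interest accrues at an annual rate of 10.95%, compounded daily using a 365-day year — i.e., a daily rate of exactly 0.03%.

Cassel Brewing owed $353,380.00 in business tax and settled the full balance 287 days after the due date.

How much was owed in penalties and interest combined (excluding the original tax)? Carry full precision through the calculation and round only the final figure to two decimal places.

Penalty periods: ⌈287/30⌉ = 10; penalty = 10 × 1.5% × $353,380.00 = $53,007.00
Interest: $353,380.00 × ((1 + 0.0003)^287 − 1) = $353,380.00 × 0.08990124… = $31,769.3006…
Penalties + interest = $53,007.0000 + $31,769.3006… = $84,776.30

$84,776.30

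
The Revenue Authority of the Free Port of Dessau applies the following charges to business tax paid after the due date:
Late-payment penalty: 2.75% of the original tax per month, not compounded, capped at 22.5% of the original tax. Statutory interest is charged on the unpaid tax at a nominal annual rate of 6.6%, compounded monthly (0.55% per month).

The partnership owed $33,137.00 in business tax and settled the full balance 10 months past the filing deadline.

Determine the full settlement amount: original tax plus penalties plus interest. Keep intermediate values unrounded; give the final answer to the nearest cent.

Penalty (uncapped): 10 × 2.75% × $33,137.00 = $9,112.68…; cap = 22.5% × $33,137.00 = $7,455.83… → penalty = $7,455.83…
Interest: $33,137.00 × ((1 + 0.0055)^10 − 1) = $33,137.00 × 0.0563814… = $1,868.3107…
Total = $33,137.00 + $7,455.8250 + $1,868.3107… = $42,461.14

$42,461.14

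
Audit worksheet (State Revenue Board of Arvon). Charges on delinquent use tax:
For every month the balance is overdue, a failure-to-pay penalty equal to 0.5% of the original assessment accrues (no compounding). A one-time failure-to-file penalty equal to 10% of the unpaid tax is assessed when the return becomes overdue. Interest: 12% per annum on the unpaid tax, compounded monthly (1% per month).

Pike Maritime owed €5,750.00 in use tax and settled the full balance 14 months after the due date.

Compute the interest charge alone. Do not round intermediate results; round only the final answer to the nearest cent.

€859.48

Interest: €5,750.00 × ((1 + 0.01)^14 − 1) = €5,750.00 × 0.1494742… = €859.4767…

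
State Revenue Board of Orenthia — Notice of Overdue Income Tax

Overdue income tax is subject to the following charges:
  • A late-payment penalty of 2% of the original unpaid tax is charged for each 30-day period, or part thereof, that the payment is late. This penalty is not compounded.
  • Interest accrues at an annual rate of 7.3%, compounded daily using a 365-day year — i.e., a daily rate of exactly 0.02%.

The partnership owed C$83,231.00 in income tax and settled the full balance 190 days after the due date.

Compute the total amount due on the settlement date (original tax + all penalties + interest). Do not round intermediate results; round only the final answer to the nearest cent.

Penalty periods: ⌈190/30⌉ = 7; penalty = 7 × 2% × C$83,231.00 = C$11,652.34
Interest: C$83,231.00 × ((1 + 0.0002)^190 − 1) = C$83,231.00 × 0.03872729… = C$3,223.3108…
Total = C$83,231.00 + C$11,652.3400 + C$3,223.3108… = C$98,106.65

C$98,106.65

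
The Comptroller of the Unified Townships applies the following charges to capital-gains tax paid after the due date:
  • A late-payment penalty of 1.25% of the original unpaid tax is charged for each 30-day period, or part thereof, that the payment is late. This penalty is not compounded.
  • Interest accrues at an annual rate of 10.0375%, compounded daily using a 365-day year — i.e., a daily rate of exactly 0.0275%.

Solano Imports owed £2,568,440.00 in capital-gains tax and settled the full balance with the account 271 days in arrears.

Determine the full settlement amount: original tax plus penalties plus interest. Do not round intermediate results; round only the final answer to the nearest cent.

Penalty periods: ⌈271/30⌉ = 10; penalty = 10 × 1.25% × £2,568,440.00 = £321,055.00
Interest: £2,568,440.00 × ((1 + 0.000275)^271 − 1) = £2,568,440.00 × 0.07736124… = £198,697.7021…
Total = £2,568,440.00 + £321,055.0000 + £198,697.7021… = £3,088,192.70

£3,088,192.70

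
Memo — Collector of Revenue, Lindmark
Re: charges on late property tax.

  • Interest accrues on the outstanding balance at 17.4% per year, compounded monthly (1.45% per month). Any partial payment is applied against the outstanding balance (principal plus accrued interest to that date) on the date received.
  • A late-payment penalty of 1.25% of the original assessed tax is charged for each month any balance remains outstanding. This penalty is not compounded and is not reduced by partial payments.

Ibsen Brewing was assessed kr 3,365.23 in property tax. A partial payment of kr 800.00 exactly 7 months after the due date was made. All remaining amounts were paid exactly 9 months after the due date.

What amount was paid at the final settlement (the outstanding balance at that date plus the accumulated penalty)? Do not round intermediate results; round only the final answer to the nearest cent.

kr 3,385.96

Balance at month 7: kr 3,365.2300 × (1 + 0.0145)^7 = kr 3,722.0235…
After kr 800.00 payment: kr 3,722.0235… − kr 800.00 = kr 2,922.0235…
Balance at month 9: kr 2,922.0235… × (1 + 0.0145)^2 = kr 3,007.3765…
Penalty: 9 × 1.25% × kr 3,365.23 = kr 378.59…
Final settlement = outstanding balance + penalty = kr 3,007.3765… + kr 378.59… = kr 3,385.96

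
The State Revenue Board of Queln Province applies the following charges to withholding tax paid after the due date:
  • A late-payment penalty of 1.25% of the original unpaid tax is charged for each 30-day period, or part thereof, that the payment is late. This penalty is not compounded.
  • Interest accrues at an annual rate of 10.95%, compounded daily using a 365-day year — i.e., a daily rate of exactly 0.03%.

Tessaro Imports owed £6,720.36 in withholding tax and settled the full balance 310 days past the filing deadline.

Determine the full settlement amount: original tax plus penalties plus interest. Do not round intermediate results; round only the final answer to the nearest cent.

£8,299.28

Penalty periods: ⌈310/30⌉ = 11; penalty = 11 × 1.25% × £6,720.36 = £924.05…
Interest: £6,720.36 × ((1 + 0.0003)^310 − 1) = £6,720.36 × 0.09744643… = £654.8751…
Total = £6,720.36 + £924.0495 + £654.8751… = £8,299.28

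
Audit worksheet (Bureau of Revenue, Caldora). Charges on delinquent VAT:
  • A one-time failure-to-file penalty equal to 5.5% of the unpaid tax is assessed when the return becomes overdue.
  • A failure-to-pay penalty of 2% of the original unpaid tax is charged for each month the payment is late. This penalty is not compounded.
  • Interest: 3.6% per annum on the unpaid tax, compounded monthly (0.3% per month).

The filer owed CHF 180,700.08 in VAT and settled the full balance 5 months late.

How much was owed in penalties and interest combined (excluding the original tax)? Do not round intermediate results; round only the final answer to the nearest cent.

CHF 30,735.33

Failure-to-file penalty: 5.5% × CHF 180,700.08 = CHF 9,938.50…
Failure-to-pay penalty = 2% × CHF 180,700.08 × 5 mo = CHF 18,070.01…
Interest: CHF 180,700.08 × ((1 + 0.003)^5 − 1) = CHF 180,700.08 × 0.0150903… = CHF 2,726.8131…
Penalties + interest = CHF 28,008.5124 + CHF 2,726.8131… = CHF 30,735.33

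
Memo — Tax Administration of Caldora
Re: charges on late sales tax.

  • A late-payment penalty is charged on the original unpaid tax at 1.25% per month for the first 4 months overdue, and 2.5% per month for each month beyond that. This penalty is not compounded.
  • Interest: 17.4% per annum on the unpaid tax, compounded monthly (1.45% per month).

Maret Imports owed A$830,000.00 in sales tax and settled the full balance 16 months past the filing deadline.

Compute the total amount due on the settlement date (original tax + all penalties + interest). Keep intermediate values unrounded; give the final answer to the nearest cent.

Penalty, months 1–4: 4 × 1.25% × A$830,000.00 = A$41,500.00
Penalty, months 5–16: 12 × 2.5% × A$830,000.00 = A$249,000.00
Interest: A$830,000.00 × ((1 + 0.0145)^16 − 1) = A$830,000.00 × 0.2590206… = A$214,987.0640…
Total = A$830,000.00 + A$290,500.0000 + A$214,987.0640… = A$1,335,487.06

A$1,335,487.06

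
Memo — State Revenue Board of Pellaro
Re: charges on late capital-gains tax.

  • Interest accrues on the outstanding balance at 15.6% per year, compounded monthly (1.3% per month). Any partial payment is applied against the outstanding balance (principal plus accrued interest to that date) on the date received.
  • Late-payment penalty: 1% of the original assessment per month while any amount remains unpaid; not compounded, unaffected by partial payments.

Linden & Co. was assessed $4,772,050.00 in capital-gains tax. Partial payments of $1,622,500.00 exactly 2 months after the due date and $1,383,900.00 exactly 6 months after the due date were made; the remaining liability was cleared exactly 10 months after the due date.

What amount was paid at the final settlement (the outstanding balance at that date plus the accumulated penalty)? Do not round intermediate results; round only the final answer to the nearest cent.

$2,650,801.27

Balance at month 2: $4,772,050.0000 × (1 + 0.013)^2 = $4,896,929.7765…
After $1,622,500.00 payment: $4,896,929.7765… − $1,622,500.00 = $3,274,429.7765…
Balance at month 6: $3,274,429.7765… × (1 + 0.013)^4 = $3,448,049.2658…
After $1,383,900.00 payment: $3,448,049.2658… − $1,383,900.00 = $2,064,149.2658…
Balance at month 10: $2,064,149.2658… × (1 + 0.013)^4 = $2,173,596.2737…
Penalty: 10 × 1% × $4,772,050.00 = $477,205.00
Final settlement = outstanding balance + penalty = $2,173,596.2737… + $477,205.00 = $2,650,801.27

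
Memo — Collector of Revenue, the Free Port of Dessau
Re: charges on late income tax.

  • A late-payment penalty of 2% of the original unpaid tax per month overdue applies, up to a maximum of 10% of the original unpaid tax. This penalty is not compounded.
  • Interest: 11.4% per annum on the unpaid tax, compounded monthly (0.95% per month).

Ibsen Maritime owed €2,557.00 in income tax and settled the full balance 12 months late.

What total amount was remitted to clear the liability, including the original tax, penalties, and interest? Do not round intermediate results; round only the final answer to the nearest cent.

€3,119.92

Penalty (uncapped): 12 × 2% × €2,557.00 = €613.68; cap = 10% × €2,557.00 = €255.70 → penalty = €255.70
Interest: €2,557.00 × ((1 + 0.0095)^12 − 1) = €2,557.00 × 0.1201492… = €307.2215…
Total = €2,557.00 + €255.7000 + €307.2215… = €3,119.92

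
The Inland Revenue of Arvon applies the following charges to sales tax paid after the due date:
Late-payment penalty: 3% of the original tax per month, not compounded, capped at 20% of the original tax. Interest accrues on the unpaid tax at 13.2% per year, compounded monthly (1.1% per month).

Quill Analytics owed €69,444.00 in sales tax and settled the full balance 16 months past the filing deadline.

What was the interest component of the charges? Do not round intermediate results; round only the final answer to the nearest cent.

Interest: €69,444.00 × ((1 + 0.011)^16 − 1) = €69,444.00 × 0.1912927… = €13,284.1320…

€13,284.13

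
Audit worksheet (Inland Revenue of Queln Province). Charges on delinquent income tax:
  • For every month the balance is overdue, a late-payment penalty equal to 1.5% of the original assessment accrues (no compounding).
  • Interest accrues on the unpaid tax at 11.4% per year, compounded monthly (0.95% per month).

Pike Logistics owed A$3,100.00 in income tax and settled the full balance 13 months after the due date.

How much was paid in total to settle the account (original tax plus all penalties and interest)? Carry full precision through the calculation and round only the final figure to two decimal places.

Late-payment penalty = 1.5% × A$3,100.00 × 13 mo = A$604.50
Interest: A$3,100.00 × ((1 + 0.0095)^13 − 1) = A$3,100.00 × 0.1307906… = A$405.4510…
Total = A$3,100.00 + A$604.5000 + A$405.4510… = A$4,109.95

A$4,109.95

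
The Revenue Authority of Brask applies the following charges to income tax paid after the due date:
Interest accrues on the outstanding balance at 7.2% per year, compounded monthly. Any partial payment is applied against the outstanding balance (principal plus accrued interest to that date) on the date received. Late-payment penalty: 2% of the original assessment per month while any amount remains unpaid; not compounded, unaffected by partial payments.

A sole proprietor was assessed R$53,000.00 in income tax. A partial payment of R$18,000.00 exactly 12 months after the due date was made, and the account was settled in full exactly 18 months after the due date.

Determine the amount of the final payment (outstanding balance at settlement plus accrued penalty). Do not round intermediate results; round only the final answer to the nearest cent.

R$59,447.68

Monthly rate = 7.2% ÷ 12 = 0.6%
Balance at month 12: R$53,000.0000 × (1 + 0.006)^12 = R$56,944.4809…
After R$18,000.00 payment: R$56,944.4809… − R$18,000.00 = R$38,944.4809…
Balance at month 18: R$38,944.4809… × (1 + 0.006)^6 = R$40,367.6812…
Penalty: 18 × 2% × R$53,000.00 = R$19,080.00
Final settlement = outstanding balance + penalty = R$40,367.6812… + R$19,080.00 = R$59,447.68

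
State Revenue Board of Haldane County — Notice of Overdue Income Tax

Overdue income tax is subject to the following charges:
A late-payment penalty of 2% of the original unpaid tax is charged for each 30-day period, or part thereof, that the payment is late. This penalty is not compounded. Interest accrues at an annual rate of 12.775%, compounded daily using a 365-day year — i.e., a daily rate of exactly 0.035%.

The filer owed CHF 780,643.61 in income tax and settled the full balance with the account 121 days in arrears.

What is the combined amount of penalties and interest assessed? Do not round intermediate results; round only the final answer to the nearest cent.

Penalty periods: ⌈121/30⌉ = 5; penalty = 5 × 2% × CHF 780,643.61 = CHF 78,064.36…
Interest: CHF 780,643.61 × ((1 + 0.00035)^121 − 1) = CHF 780,643.61 × 0.04325183… = CHF 33,764.2613…
Penalties + interest = CHF 78,064.3610 + CHF 33,764.2613… = CHF 111,828.62

CHF 111,828.62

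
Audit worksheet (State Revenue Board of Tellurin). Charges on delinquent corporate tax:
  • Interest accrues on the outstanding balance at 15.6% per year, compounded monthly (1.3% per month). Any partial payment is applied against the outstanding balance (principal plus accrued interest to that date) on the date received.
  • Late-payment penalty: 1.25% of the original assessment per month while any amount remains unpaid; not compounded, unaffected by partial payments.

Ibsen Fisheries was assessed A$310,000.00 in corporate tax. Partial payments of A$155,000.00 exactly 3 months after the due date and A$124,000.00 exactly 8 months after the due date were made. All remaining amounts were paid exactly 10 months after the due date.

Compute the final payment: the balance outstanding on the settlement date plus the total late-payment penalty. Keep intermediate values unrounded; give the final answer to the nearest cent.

Balance at month 3: A$310,000.0000 × (1 + 0.013)^3 = A$322,247.8511…
After A$155,000.00 payment: A$322,247.8511… − A$155,000.00 = A$167,247.8511…
Balance at month 8: A$167,247.8511… × (1 + 0.013)^5 = A$178,405.3086…
After A$124,000.00 payment: A$178,405.3086… − A$124,000.00 = A$54,405.3086…
Balance at month 10: A$54,405.3086… × (1 + 0.013)^2 = A$55,829.0412…
Penalty: 10 × 1.25% × A$310,000.00 = A$38,750.00
Final settlement = outstanding balance + penalty = A$55,829.0412… + A$38,750.00 = A$94,579.04

A$94,579.04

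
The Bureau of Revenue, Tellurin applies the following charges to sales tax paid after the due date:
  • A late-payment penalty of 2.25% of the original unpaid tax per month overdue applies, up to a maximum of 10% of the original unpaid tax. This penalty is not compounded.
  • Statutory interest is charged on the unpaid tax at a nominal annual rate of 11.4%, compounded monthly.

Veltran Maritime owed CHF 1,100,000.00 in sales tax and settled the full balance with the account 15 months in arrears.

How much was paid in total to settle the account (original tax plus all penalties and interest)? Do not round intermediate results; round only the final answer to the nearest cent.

CHF 1,377,615.48

Penalty (uncapped): 15 × 2.25% × CHF 1,100,000.00 = CHF 371,250.00; cap = 10% × CHF 1,100,000.00 = CHF 110,000.00 → penalty = CHF 110,000.00
Interest (11.4%/yr ÷ 12 = 0.95%/month): CHF 1,100,000.00 × ((1 + 0.0095)^15 − 1) = CHF 167,615.4807…
Total = CHF 1,100,000.00 + CHF 110,000.0000 + CHF 167,615.4807… = CHF 1,377,615.48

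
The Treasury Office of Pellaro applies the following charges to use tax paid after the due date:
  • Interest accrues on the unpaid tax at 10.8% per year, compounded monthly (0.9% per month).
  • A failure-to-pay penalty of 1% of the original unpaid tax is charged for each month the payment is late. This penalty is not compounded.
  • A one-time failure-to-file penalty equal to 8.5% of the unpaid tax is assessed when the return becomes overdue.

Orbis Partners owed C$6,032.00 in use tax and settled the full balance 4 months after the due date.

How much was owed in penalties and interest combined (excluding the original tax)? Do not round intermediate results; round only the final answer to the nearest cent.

Failure-to-file penalty: 8.5% × C$6,032.00 = C$512.72
Failure-to-pay penalty = 1% × C$6,032.00 × 4 mo = C$241.28
Interest: C$6,032.00 × ((1 + 0.009)^4 − 1) = C$6,032.00 × 0.0364889… = C$220.1012…
Penalties + interest = C$754.0000 + C$220.1012… = C$974.10

C$974.10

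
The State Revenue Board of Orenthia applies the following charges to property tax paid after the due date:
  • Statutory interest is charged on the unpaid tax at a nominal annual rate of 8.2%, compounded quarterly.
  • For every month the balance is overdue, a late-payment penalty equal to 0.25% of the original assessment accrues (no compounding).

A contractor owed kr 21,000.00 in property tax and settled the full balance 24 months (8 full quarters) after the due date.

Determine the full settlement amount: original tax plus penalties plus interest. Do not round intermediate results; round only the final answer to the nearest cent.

Late-payment penalty: 24 × 0.25% × kr 21,000.00 = kr 1,260.00
Interest (8.2%/yr ÷ 4 = 2.05%/quarter): kr 21,000.00 × ((1 + 0.0205)^8 − 1) = kr 3,701.5023…
Total = kr 21,000.00 + kr 1,260.0000 + kr 3,701.5023… = kr 25,961.50

kr 25,961.50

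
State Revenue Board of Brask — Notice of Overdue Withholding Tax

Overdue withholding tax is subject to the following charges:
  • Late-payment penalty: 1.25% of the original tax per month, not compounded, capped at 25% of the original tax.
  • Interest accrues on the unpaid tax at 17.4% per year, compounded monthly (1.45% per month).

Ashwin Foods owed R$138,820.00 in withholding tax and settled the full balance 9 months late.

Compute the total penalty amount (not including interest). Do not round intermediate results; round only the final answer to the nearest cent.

Penalty: 9 × 1.25% × R$138,820.00 = R$15,617.25 (below the 25% cap of R$34,705.00)

R$15,617.25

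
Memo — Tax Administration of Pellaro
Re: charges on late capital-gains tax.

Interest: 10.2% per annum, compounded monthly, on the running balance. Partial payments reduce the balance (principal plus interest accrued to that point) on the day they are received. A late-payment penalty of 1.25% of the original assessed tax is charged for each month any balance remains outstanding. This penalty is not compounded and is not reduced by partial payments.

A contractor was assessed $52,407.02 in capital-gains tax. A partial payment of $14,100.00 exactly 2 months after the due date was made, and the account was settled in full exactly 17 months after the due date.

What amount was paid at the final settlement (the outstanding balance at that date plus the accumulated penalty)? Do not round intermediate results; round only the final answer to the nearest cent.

Monthly rate = 10.2% ÷ 12 = 0.85%
Balance at month 2: $52,407.0200 × (1 + 0.0085)^2 = $53,301.7257…
After $14,100.00 payment: $53,301.7257… − $14,100.00 = $39,201.7257…
Balance at month 17: $39,201.7257… × (1 + 0.0085)^15 = $44,508.5785…
Penalty: 17 × 1.25% × $52,407.02 = $11,136.49…
Final settlement = outstanding balance + penalty = $44,508.5785… + $11,136.49… = $55,645.07

$55,645.07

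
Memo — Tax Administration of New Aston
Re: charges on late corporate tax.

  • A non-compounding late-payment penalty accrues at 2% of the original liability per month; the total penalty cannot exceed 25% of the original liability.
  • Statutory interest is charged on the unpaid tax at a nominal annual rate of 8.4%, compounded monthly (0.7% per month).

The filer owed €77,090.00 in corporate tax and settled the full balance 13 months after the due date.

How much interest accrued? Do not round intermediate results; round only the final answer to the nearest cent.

€7,317.52

Interest: €77,090.00 × ((1 + 0.007)^13 − 1) = €77,090.00 × 0.0949218… = €7,317.5244…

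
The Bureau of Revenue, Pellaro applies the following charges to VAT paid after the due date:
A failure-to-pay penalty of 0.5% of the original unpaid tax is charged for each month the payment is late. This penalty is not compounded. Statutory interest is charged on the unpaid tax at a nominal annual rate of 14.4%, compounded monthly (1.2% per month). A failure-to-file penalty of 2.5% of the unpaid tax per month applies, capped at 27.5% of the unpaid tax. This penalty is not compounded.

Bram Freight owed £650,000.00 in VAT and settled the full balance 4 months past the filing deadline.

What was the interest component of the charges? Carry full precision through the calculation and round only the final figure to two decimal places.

Interest: £650,000.00 × ((1 + 0.012)^4 − 1) = £650,000.00 × 0.0488709… = £31,766.1063…

£31,766.11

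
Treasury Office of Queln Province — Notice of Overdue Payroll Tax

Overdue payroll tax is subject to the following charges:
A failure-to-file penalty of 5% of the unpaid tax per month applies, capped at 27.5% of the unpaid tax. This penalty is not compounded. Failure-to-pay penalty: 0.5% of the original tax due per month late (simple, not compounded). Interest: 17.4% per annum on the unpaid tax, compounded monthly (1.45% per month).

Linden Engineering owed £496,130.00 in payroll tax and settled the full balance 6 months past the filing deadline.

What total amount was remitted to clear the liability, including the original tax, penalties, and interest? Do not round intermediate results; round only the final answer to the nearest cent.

£692,208.21

Failure-to-file: 6 × 5% × £496,130.00 = £148,839.00, capped at 27.5% × £496,130.00 = £136,435.75
Failure-to-pay penalty: 6 × 0.5% × £496,130.00 = £14,883.90
Interest: £496,130.00 × ((1 + 0.0145)^6 − 1) = £496,130.00 × 0.0902154… = £44,758.5612…
Total = £496,130.00 + £151,319.6500 + £44,758.5612… = £692,208.21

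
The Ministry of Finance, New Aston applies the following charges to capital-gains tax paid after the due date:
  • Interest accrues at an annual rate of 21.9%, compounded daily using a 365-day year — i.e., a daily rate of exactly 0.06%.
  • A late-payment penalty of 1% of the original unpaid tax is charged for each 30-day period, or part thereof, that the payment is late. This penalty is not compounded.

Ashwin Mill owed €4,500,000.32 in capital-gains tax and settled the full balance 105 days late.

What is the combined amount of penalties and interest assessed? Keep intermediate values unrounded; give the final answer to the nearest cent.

Penalty periods: ⌈105/30⌉ = 4; penalty = 4 × 1% × €4,500,000.32 = €180,000.01…
Interest: €4,500,000.32 × ((1 + 0.0006)^105 − 1) = €4,500,000.32 × 0.06500672… = €292,530.2539…
Penalties + interest = €180,000.0128 + €292,530.2539… = €472,530.27

€472,530.27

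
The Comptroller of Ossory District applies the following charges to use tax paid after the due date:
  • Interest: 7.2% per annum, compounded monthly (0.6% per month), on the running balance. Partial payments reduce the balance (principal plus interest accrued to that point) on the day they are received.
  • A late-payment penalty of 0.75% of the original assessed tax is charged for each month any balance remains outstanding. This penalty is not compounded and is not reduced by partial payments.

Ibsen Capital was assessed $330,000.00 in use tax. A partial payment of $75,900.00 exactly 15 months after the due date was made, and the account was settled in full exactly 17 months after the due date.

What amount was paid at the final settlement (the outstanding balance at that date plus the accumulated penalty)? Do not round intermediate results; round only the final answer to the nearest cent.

Balance at month 15: $330,000.0000 × (1 + 0.006)^15 = $360,980.4240…
After $75,900.00 payment: $360,980.4240… − $75,900.00 = $285,080.4240…
Balance at month 17: $285,080.4240… × (1 + 0.006)^2 = $288,511.6519…
Penalty: 17 × 0.75% × $330,000.00 = $42,075.00
Final settlement = outstanding balance + penalty = $288,511.6519… + $42,075.00 = $330,586.65

$330,586.65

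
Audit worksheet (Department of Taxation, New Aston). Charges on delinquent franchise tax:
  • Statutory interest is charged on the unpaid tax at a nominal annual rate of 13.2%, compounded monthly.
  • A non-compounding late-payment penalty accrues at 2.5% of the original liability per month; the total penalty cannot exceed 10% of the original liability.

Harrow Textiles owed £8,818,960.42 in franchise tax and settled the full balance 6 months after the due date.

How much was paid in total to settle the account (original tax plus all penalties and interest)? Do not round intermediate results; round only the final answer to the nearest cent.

£10,299,150.97

Penalty (uncapped): 6 × 2.5% × £8,818,960.42 = £1,322,844.06…; cap = 10% × £8,818,960.42 = £881,896.04… → penalty = £881,896.04…
Interest (13.2%/yr ÷ 12 = 1.1%/month): £8,818,960.42 × ((1 + 0.011)^6 − 1) = £598,294.5069…
Total = £8,818,960.42 + £881,896.0420 + £598,294.5069… = £10,299,150.97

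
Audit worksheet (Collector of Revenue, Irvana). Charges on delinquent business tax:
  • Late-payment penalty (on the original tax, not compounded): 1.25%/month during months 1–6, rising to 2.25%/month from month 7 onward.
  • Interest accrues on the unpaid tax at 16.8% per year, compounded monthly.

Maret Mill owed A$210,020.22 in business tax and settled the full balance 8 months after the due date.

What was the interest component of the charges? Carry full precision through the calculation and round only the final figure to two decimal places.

Interest (16.8%/yr ÷ 12 = 1.4%/month): A$210,020.22 × ((1 + 0.014)^8 − 1) = A$24,707.6993…

A$24,707.70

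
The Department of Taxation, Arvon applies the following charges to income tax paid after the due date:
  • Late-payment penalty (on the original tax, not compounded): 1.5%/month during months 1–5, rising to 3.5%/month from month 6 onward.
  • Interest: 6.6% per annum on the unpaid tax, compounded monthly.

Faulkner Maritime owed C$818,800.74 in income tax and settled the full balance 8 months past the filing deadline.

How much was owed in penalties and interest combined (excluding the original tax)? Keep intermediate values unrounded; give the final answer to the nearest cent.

Penalty, months 1–5: 5 × 1.5% × C$818,800.74 = C$61,410.06…
Penalty, months 6–8: 3 × 3.5% × C$818,800.74 = C$85,974.08…
Interest (6.6%/yr ÷ 12 = 0.55%/month): C$818,800.74 × ((1 + 0.0055)^8 − 1) = C$36,728.4382…
Penalties + interest = C$147,384.1332 + C$36,728.4382… = C$184,112.57

C$184,112.57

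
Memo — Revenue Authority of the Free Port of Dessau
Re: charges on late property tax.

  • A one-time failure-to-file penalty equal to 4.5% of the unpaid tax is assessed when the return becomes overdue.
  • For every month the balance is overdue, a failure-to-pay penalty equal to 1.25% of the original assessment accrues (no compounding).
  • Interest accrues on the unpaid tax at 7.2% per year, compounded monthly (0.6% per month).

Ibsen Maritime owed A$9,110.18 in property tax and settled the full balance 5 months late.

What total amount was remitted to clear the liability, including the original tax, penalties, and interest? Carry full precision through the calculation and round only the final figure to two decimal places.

Failure-to-file penalty: 4.5% × A$9,110.18 = A$409.96…
Failure-to-pay penalty: 5 × 1.25% × A$9,110.18 = A$569.39…
Interest: A$9,110.18 × ((1 + 0.006)^5 − 1) = A$9,110.18 × 0.0303622… = A$276.6048…
Total = A$9,110.18 + A$979.3444… + A$276.6048… = A$10,366.13

A$10,366.13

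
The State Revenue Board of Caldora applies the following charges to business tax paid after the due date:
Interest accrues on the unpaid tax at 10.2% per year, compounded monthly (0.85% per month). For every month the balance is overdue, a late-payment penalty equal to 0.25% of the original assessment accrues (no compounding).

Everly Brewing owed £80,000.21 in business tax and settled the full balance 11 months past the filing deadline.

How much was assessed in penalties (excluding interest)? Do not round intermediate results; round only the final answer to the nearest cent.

Late-payment penalty = 0.25% × £80,000.21 × 11 mo = £2,200.01…

£2,200.01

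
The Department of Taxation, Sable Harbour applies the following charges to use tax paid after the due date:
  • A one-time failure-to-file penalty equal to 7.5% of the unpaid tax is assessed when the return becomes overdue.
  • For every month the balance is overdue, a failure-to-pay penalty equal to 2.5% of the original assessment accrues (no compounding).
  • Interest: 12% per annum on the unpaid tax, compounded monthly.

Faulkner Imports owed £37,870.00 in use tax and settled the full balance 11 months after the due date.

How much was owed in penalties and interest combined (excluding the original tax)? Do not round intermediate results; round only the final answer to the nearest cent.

£17,634.86

Failure-to-file penalty: 7.5% × £37,870.00 = £2,840.25
Failure-to-pay penalty: 11 × 2.5% × £37,870.00 = £10,414.25
Interest (12%/yr ÷ 12 = 1%/month): £37,870.00 × ((1 + 0.01)^11 − 1) = £4,380.3603…
Penalties + interest = £13,254.5000 + £4,380.3603… = £17,634.86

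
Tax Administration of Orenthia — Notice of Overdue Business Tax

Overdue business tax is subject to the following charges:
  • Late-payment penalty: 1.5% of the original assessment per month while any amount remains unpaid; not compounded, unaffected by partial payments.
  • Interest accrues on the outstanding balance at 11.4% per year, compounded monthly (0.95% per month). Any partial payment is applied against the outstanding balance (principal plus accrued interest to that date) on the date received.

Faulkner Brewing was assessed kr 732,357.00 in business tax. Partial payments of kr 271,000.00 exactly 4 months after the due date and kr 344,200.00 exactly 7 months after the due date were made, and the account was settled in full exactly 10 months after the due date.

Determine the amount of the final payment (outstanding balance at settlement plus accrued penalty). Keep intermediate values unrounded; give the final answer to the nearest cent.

Balance at month 4: kr 732,357.0000 × (1 + 0.0095)^4 = kr 760,585.6549…
After kr 271,000.00 payment: kr 760,585.6549… − kr 271,000.00 = kr 489,585.6549…
Balance at month 7: kr 489,585.6549… × (1 + 0.0095)^3 = kr 503,671.8211…
After kr 344,200.00 payment: kr 503,671.8211… − kr 344,200.00 = kr 159,471.8211…
Balance at month 10: kr 159,471.8211… × (1 + 0.0095)^3 = kr 164,060.0818…
Penalty: 10 × 1.5% × kr 732,357.00 = kr 109,853.55
Final settlement = outstanding balance + penalty = kr 164,060.0818… + kr 109,853.55 = kr 273,913.63

kr 273,913.63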